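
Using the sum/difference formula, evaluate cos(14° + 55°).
cos(14° + 55°) = cos 14° cos 55° - sin 14° sin 55° = 0.3584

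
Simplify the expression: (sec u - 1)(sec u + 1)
(sec u - 1)(sec u + 1) = tan²u (using Diff. of squares)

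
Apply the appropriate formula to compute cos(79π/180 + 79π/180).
cos(79π/180 + 79π/180) = cos 79π/180 cos 79π/180 - sin 79π/180 sin 79π/180 = -0.9272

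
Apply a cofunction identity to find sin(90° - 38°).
sin(90° - 38°) = cos(38°) = 0.788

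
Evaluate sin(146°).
sin(146°) = 0.5592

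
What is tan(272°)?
tan(272°) = -28.64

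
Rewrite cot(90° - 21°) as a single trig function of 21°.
cot(90° - 21°) = tan(21°)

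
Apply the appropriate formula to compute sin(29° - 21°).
sin(29° - 21°) = sin 29° cos 21° - cos 29° sin 21° = 0.1392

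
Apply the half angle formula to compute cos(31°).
cos(31°) = √((1 + cos 62°)/2) = 0.8572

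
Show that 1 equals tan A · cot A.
RHS = (sin A/cos A) · (cos A/sin A) = 1 = LHS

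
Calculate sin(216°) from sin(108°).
sin(216°) = 2 sin 108° cos 108° = -0.5878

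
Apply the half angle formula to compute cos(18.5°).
cos(18.5°) = √((1 + cos 37°)/2) = 0.9483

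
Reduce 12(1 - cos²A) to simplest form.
12(1 - cos²A) = 12(sin²A) (using Pythagorean identity)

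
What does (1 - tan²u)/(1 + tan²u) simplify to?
(1 - tan²u)/(1 + tan²u) = cos(2u) (using Double angle)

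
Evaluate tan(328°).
tan(328°) = -0.6249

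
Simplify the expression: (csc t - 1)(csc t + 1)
(csc t - 1)(csc t + 1) = cot²t (using Diff. of squares)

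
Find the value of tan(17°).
tan(17°) = 0.3057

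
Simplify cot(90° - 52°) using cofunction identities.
cot(90° - 52°) = tan(52°)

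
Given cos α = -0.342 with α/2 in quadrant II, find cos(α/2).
cos(α/2) = ±√((1 + cos α)/2); negative since α/2 ∈ QII, so cos(α/2) = -0.5736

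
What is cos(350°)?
cos(350°) = 0.9848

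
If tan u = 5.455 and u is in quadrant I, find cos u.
cos u = 0.1803 (using tan²u + 1 = sec²u)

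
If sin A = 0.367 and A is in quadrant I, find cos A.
cos A = 0.9302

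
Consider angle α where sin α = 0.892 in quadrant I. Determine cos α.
cos α = √(1 - sin²α) = 0.452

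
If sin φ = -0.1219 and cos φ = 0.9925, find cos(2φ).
cos(2φ) = cos²φ - sin²φ = 0.9702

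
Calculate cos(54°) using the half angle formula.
cos(54°) = √((1 + cos 108°)/2) = 0.5878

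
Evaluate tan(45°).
tan(45°) = 1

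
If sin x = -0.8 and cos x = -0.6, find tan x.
tan x = sin x / cos x = 1.333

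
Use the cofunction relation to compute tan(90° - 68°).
tan(90° - 68°) = cot(68°) = 0.404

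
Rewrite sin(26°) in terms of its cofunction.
sin(26°) = cos(90° - 26°) = cos(64°)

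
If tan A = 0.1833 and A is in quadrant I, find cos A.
cos A = 0.9836 (using tan²A + 1 = sec²A)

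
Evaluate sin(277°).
sin(277°) = -0.9925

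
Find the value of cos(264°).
cos(264°) = -0.1045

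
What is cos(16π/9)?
cos(16π/9) = 0.766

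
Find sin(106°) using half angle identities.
sin(106°) = √((1 - cos 212°)/2) = 0.9613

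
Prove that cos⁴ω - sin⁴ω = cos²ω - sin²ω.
LHS = (cos²ω - sin²ω)(cos²ω + sin²ω) = (cos²ω - sin²ω) · 1 = cos²ω - sin²ω = RHS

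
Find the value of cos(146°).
cos(146°) = -0.829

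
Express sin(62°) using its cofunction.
sin(62°) = cos(90° - 62°) = cos(28°)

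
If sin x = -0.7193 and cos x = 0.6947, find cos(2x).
cos(2x) = cos²x - sin²x = -0.03478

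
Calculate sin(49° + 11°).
sin(49° + 11°) = sin 49° cos 11° + cos 49° sin 11° = √3/2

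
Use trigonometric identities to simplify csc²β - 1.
csc²β - 1 = cot²β (using Pythagorean identity)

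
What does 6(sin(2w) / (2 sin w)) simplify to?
6(sin(2w) / (2 sin w)) = 6(cos w) (using Double angle)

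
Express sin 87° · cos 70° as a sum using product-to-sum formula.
sin 87° cos 70° = (1/2)[sin(87°+70°) + sin(87°-70°)]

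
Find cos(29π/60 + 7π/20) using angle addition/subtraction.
cos(29π/60 + 7π/20) = cos 29π/60 cos 7π/20 - sin 29π/60 sin 7π/20 = -√3/2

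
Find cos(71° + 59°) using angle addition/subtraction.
cos(71° + 59°) = cos 71° cos 59° - sin 71° sin 59° = -0.6428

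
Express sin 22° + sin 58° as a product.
sin 22° + sin 58° = 2 sin(40°) cos(-18°)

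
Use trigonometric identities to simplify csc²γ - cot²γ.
csc²γ - cot²γ = 1 (using Pythagorean identity)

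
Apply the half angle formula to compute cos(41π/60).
cos(41π/60) = -√((1 + cos 41π/30)/2) = -0.5446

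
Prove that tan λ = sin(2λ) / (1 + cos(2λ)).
RHS = 2 sin λ cos λ / (2cos²λ) = sin λ/cos λ = tan λ = LHS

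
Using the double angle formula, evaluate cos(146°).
cos(146°) = cos²73° - sin²73° = -0.829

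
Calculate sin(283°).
sin(283°) = -0.9744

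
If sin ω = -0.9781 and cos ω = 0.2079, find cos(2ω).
cos(2ω) = cos²ω - sin²ω = -0.9135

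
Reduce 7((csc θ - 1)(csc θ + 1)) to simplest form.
7((csc θ - 1)(csc θ + 1)) = 7(cot²θ) (using Diff. of squares)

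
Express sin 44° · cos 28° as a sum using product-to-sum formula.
sin 44° cos 28° = (1/2)[sin(44°+28°) + sin(44°-28°)]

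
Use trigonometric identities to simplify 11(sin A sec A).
11(sin A sec A) = 11(tan A) (using Reciprocal + quotient)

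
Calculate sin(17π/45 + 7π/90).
sin(17π/45 + 7π/90) = sin 17π/45 cos 7π/90 + cos 17π/45 sin 7π/90 = 0.9903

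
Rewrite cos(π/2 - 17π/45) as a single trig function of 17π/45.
cos(π/2 - 17π/45) = sin(17π/45)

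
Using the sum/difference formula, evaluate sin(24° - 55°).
sin(24° - 55°) = sin 24° cos 55° - cos 24° sin 55° = -0.515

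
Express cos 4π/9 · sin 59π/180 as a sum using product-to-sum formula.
cos 4π/9 sin 59π/180 = (1/2)[sin(4π/9+59π/180) - sin(4π/9-59π/180)]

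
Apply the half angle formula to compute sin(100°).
sin(100°) = √((1 - cos 200°)/2) = 0.9848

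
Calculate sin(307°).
sin(307°) = -0.7986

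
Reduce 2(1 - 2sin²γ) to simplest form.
2(1 - 2sin²γ) = 2(cos(2γ)) (using Double angle)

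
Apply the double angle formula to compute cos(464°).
cos(464°) = 1 - 2sin²232° = -0.2419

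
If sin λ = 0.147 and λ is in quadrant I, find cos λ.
cos λ = 0.9891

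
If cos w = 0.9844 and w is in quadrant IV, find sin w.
sin w = -0.1759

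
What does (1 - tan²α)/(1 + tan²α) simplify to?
(1 - tan²α)/(1 + tan²α) = cos(2α) (using Double angle)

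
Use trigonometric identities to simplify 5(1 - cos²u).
5(1 - cos²u) = 5(sin²u) (using Pythagorean identity)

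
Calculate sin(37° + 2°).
sin(37° + 2°) = sin 37° cos 2° + cos 37° sin 2° = 0.6293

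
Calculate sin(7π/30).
sin(7π/30) = 0.6691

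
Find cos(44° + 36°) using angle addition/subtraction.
cos(44° + 36°) = cos 44° cos 36° - sin 44° sin 36° = 0.1736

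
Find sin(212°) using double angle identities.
sin(212°) = 2 sin 106° cos 106° = -0.5299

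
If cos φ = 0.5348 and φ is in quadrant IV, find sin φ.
sin φ = -0.845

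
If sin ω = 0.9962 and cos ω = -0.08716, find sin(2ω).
sin(2ω) = 2 sin ω cos ω = -0.1737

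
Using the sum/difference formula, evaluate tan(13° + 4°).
tan(13° + 4°) = (tan 13° + tan 4°)/(1 - tan 13° tan 4°) = 0.3057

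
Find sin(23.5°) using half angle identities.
sin(23.5°) = √((1 - cos 47°)/2) = 0.3987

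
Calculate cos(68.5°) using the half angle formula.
cos(68.5°) = √((1 + cos 137°)/2) = 0.3665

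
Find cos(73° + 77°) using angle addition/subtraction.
cos(73° + 77°) = cos 73° cos 77° - sin 73° sin 77° = -√3/2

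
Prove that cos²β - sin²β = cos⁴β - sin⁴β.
RHS = (cos²β - sin²β)(cos²β + sin²β) = (cos²β - sin²β) · 1 = cos²β - sin²β = LHS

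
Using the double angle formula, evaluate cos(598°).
cos(598°) = cos²299° - sin²299° = -0.5299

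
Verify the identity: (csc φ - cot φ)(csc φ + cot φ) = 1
LHS = csc²φ - cot²φ = (1 + cot²φ) - cot²φ = 1 = RHS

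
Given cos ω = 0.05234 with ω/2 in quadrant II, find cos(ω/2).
cos(ω/2) = ±√((1 + cos ω)/2); negative since ω/2 ∈ QII, so cos(ω/2) = -0.7254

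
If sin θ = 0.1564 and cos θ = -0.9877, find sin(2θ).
sin(2θ) = 2 sin θ cos θ = -0.309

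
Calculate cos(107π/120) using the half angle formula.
cos(107π/120) = -√((1 + cos 107π/60)/2) = -0.9426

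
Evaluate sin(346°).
sin(346°) = -0.2419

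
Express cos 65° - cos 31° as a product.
cos 65° - cos 31° = -2 sin(48°) sin(17°)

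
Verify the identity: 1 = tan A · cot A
RHS = (sin A/cos A) · (cos A/sin A) = 1 = LHS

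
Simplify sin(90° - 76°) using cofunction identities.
sin(90° - 76°) = cos(76°)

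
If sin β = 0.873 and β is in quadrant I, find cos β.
cos β = 0.4877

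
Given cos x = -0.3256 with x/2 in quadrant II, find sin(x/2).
sin(x/2) = ±√((1 - cos x)/2); positive since x/2 ∈ QII, so sin(x/2) = 0.8141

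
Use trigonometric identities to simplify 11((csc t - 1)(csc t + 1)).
11((csc t - 1)(csc t + 1)) = 11(cot²t) (using Diff. of squares)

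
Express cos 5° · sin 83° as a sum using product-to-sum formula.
cos 5° sin 83° = (1/2)[sin(5°+83°) - sin(5°-83°)]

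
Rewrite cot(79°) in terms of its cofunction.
cot(79°) = tan(90° - 79°) = tan(11°)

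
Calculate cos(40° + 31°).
cos(40° + 31°) = cos 40° cos 31° - sin 40° sin 31° = 0.3256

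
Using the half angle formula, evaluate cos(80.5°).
cos(80.5°) = √((1 + cos 161°)/2) = 0.165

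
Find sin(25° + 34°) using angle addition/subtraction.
sin(25° + 34°) = sin 25° cos 34° + cos 25° sin 34° = 0.8572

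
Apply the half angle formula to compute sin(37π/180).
sin(37π/180) = √((1 - cos 37π/90)/2) = 0.6018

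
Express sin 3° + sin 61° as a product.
sin 3° + sin 61° = 2 sin(32°) cos(-29°)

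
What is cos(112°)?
cos(112°) = -0.3746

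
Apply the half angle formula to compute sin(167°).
sin(167°) = √((1 - cos 334°)/2) = 0.225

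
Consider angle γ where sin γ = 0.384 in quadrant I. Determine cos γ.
cos γ = √(1 - sin²γ) = 0.9233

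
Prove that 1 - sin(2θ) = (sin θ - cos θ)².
RHS = sin²θ - 2 sin θ cos θ + cos²θ = (sin²θ + cos²θ) - 2 sin θ cos θ = 1 - sin(2θ) = LHS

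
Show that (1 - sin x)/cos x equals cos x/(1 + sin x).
LHS = (1 - sin x)(1 + sin x) / (cos x(1 + sin x)) = (1 - sin²x) / (cos x(1 + sin x)) = cos²x / (cos x(1 + sin x)) = cos x/(1 + sin x) = RHS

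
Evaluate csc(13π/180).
csc(13π/180) = 4.445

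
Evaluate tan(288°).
tan(288°) = -3.078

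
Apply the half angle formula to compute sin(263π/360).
sin(263π/360) = √((1 - cos 263π/180)/2) = 0.749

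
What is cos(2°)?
cos(2°) = 0.9994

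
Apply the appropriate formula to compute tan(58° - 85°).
tan(58° - 85°) = (tan 58° - tan 85°)/(1 + tan 58° tan 85°) = -0.5095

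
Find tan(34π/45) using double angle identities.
tan(34π/45) = 2 tan 17π/45 / (1 - tan²17π/45) = -0.9657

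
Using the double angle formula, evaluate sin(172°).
sin(172°) = 2 sin 86° cos 86° = 0.1392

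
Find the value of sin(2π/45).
sin(2π/45) = 0.1392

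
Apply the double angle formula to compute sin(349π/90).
sin(349π/90) = 2 sin 349π/180 cos 349π/180 = -0.3746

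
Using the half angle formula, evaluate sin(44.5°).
sin(44.5°) = √((1 - cos 89°)/2) = 0.7009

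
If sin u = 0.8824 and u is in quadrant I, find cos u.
cos u = 0.4705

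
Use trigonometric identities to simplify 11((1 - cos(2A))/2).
11((1 - cos(2A))/2) = 11(sin²A) (using Power reduction)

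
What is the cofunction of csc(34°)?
csc(34°) = sec(90° - 34°) = sec(56°)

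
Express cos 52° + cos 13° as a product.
cos 52° + cos 13° = 2 cos(32.5°) cos(19.5°)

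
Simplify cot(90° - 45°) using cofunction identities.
cot(90° - 45°) = tan(45°)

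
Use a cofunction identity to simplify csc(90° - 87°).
csc(90° - 87°) = sec(87°)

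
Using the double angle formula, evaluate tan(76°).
tan(76°) = 2 tan 38° / (1 - tan²38°) = 4.011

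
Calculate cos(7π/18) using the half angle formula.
cos(7π/18) = √((1 + cos 7π/9)/2) = 0.342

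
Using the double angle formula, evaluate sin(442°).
sin(442°) = 2 sin 221° cos 221° = 0.9903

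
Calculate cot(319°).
cot(319°) = -1.15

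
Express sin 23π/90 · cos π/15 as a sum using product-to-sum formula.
sin 23π/90 cos π/15 = (1/2)[sin(23π/90+π/15) + sin(23π/90-π/15)]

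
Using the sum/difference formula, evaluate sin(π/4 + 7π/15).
sin(π/4 + 7π/15) = sin π/4 cos 7π/15 + cos π/4 sin 7π/15 = 0.7771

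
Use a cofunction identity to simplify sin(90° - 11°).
sin(90° - 11°) = cos(11°)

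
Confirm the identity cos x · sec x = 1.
LHS = cos x · (1/cos x) = 1 = RHS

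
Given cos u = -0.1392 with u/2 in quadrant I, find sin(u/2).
sin(u/2) = ±√((1 - cos u)/2); positive since u/2 ∈ QI, so sin(u/2) = 0.7547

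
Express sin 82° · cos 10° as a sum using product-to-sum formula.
sin 82° cos 10° = (1/2)[sin(82°+10°) + sin(82°-10°)]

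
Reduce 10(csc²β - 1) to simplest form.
10(csc²β - 1) = 10(cot²β) (using Pythagorean identity)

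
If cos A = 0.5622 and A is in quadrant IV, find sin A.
sin A = -0.827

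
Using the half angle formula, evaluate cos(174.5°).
cos(174.5°) = -√((1 + cos 349°)/2) = -0.9954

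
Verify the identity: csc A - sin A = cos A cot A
LHS = 1/sin A - sin A = (1 - sin²A)/sin A = cos²A/sin A = cos A · (cos A/sin A) = cos A cot A = RHS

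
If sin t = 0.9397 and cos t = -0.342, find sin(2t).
sin(2t) = 2 sin t cos t = -0.6428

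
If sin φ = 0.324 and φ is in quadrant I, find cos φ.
cos φ = 0.9461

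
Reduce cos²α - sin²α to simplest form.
cos²α - sin²α = cos(2α) (using Double angle)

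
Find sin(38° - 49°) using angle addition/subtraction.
sin(38° - 49°) = sin 38° cos 49° - cos 38° sin 49° = -0.1908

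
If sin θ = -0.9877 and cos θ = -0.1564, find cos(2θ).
cos(2θ) = cos²θ - sin²θ = -0.9511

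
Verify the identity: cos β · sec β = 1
LHS = cos β · (1/cos β) = 1 = RHS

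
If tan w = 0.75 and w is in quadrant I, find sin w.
sin w = 0.6 (using tan²w + 1 = sec²w)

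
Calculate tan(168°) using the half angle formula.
tan(168°) = sin 336° / (1 + cos 336°) = -0.2126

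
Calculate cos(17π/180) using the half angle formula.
cos(17π/180) = √((1 + cos 17π/90)/2) = 0.9563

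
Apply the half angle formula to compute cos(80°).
cos(80°) = √((1 + cos 160°)/2) = 0.1736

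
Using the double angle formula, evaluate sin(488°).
sin(488°) = 2 sin 244° cos 244° = 0.788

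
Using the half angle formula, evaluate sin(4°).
sin(4°) = √((1 - cos 8°)/2) = 0.06976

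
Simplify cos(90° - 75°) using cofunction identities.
cos(90° - 75°) = sin(75°)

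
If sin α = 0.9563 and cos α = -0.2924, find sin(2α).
sin(2α) = 2 sin α cos α = -0.5592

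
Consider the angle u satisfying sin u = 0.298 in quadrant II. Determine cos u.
cos u = ±√(1 - sin²u) = -0.9546 (negative in QII)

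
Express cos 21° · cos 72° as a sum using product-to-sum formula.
cos 21° cos 72° = (1/2)[cos(21°-72°) + cos(21°+72°)]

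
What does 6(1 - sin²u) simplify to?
6(1 - sin²u) = 6(cos²u) (using Pythagorean identity)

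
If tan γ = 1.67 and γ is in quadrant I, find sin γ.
sin γ = 0.8579 (using tan²γ + 1 = sec²γ)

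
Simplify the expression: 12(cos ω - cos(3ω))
12(cos ω - cos(3ω)) = 12(2 sin(2ω) sin ω) (using Sum-to-product)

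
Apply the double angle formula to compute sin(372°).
sin(372°) = 2 sin 186° cos 186° = 0.2079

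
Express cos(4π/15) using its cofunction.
cos(4π/15) = sin(π/2 - 4π/15) = sin(7π/30)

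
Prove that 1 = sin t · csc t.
RHS = sin t · (1/sin t) = 1 = LHS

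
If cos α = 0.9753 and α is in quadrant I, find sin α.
sin α = 0.2209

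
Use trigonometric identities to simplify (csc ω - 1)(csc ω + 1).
(csc ω - 1)(csc ω + 1) = cot²ω (using Diff. of squares)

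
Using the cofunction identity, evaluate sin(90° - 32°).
sin(90° - 32°) = cos(32°) = 0.848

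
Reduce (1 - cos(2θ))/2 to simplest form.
(1 - cos(2θ))/2 = sin²θ (using Power reduction)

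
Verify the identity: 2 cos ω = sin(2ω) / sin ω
RHS = 2 sin ω cos ω / sin ω = 2 cos ω = LHS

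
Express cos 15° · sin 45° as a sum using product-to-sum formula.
cos 15° sin 45° = (1/2)[sin(15°+45°) - sin(15°-45°)]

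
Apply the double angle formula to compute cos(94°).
cos(94°) = 1 - 2sin²47° = -0.06976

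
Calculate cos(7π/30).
cos(7π/30) = 0.7431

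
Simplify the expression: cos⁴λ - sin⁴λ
cos⁴λ - sin⁴λ = cos(2λ) (using Factoring + double angle)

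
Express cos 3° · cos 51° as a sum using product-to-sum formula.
cos 3° cos 51° = (1/2)[cos(3°-51°) + cos(3°+51°)]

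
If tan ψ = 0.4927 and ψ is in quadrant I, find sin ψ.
sin ψ = 0.442 (using tan²ψ + 1 = sec²ψ)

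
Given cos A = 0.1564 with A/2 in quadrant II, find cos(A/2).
cos(A/2) = ±√((1 + cos A)/2); negative since A/2 ∈ QII, so cos(A/2) = -0.7604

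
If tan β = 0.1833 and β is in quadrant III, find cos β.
cos β = -0.9836 (using tan²β + 1 = sec²β)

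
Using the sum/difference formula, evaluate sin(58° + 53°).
sin(58° + 53°) = sin 58° cos 53° + cos 58° sin 53° = 0.9336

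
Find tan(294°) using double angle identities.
tan(294°) = 2 tan 147° / (1 - tan²147°) = -2.246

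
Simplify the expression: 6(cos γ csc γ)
6(cos γ csc γ) = 6(cot γ) (using Reciprocal + quotient)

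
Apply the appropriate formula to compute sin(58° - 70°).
sin(58° - 70°) = sin 58° cos 70° - cos 58° sin 70° = -0.2079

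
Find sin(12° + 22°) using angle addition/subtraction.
sin(12° + 22°) = sin 12° cos 22° + cos 12° sin 22° = 0.5592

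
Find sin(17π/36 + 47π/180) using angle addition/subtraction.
sin(17π/36 + 47π/180) = sin 17π/36 cos 47π/180 + cos 17π/36 sin 47π/180 = 0.7431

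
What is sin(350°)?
sin(350°) = -0.1736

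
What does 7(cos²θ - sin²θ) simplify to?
7(cos²θ - sin²θ) = 7(cos(2θ)) (using Double angle)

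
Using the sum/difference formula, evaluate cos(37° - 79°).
cos(37° - 79°) = cos 37° cos 79° + sin 37° sin 79° = 0.7431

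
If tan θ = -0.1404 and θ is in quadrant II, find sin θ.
sin θ = 0.139 (using tan²θ + 1 = sec²θ)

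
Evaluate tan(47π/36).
tan(47π/36) = 1.428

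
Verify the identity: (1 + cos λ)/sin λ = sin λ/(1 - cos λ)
RHS = sin λ(1 + cos λ) / ((1 - cos λ)(1 + cos λ)) = sin λ(1 + cos λ) / (1 - cos²λ) = sin λ(1 + cos λ) / sin²λ = (1 + cos λ)/sin λ = LHS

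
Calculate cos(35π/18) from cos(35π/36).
cos(35π/18) = cos²35π/36 - sin²35π/36 = 0.9848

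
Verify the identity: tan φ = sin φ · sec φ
RHS = sin φ · (1/cos φ) = sin φ/cos φ = tan φ = LHS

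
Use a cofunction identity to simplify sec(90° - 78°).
sec(90° - 78°) = csc(78°)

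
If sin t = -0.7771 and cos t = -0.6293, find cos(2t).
cos(2t) = cos²t - sin²t = -0.2079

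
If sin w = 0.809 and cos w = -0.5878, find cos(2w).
cos(2w) = cos²w - sin²w = -0.309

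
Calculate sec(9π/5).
sec(9π/5) = 1.236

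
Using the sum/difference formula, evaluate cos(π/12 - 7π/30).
cos(π/12 - 7π/30) = cos π/12 cos 7π/30 + sin π/12 sin 7π/30 = 0.891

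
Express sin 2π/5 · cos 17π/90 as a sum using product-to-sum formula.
sin 2π/5 cos 17π/90 = (1/2)[sin(2π/5+17π/90) + sin(2π/5-17π/90)]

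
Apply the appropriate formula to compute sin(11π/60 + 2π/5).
sin(11π/60 + 2π/5) = sin 11π/60 cos 2π/5 + cos 11π/60 sin 2π/5 = (√6+√2)/4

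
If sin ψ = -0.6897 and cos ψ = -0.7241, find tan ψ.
tan ψ = sin ψ / cos ψ = 0.9525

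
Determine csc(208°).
csc(208°) = -2.13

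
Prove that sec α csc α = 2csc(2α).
RHS = 2/sin(2α) = 2/(2 sin α cos α) = 1/(sin α cos α) = (1/cos α)(1/sin α) = sec α csc α = LHS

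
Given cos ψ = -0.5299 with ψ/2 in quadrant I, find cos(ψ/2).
cos(ψ/2) = ±√((1 + cos ψ)/2); positive since ψ/2 ∈ QI, so cos(ψ/2) = 0.4848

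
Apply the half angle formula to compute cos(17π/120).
cos(17π/120) = √((1 + cos 17π/60)/2) = 0.9026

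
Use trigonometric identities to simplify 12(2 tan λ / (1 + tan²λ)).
12(2 tan λ / (1 + tan²λ)) = 12(sin(2λ)) (using Double angle)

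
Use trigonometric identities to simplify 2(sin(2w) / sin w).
2(sin(2w) / sin w) = 2(2 cos w) (using Double angle)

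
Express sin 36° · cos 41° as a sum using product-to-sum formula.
sin 36° cos 41° = (1/2)[sin(36°+41°) + sin(36°-41°)]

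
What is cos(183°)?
cos(183°) = -0.9986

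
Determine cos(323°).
cos(323°) = 0.7986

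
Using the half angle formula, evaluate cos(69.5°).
cos(69.5°) = √((1 + cos 139°)/2) = 0.3502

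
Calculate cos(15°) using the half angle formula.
cos(15°) = √((1 + cos 30°)/2) = (√6+√2)/4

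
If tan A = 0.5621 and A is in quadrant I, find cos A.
cos A = 0.8717 (using tan²A + 1 = sec²A)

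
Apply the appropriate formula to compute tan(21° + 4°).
tan(21° + 4°) = (tan 21° + tan 4°)/(1 - tan 21° tan 4°) = 0.4663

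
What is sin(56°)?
sin(56°) = 0.829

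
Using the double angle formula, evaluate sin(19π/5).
sin(19π/5) = 2 sin 19π/10 cos 19π/10 = -0.5878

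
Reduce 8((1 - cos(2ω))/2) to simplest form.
8((1 - cos(2ω))/2) = 8(sin²ω) (using Power reduction)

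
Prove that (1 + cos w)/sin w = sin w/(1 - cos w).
RHS = sin w(1 + cos w) / ((1 - cos w)(1 + cos w)) = sin w(1 + cos w) / (1 - cos²w) = sin w(1 + cos w) / sin²w = (1 + cos w)/sin w = LHS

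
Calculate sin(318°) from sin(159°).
sin(318°) = 2 sin 159° cos 159° = -0.6691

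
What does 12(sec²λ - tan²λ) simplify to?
12(sec²λ - tan²λ) = 12 (using Pythagorean identity)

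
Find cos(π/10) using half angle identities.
cos(π/10) = √((1 + cos π/5)/2) = 0.9511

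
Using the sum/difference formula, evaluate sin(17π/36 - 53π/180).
sin(17π/36 - 53π/180) = sin 17π/36 cos 53π/180 - cos 17π/36 sin 53π/180 = 0.5299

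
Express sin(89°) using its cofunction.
sin(89°) = cos(90° - 89°) = cos(1°)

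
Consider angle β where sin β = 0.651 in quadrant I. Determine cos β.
cos β = √(1 - sin²β) = 0.7591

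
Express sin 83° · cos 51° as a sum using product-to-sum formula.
sin 83° cos 51° = (1/2)[sin(83°+51°) + sin(83°-51°)]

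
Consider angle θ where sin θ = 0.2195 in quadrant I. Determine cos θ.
cos θ = √(1 - sin²θ) = 0.9756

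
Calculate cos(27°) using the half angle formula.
cos(27°) = √((1 + cos 54°)/2) = 0.891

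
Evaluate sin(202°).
sin(202°) = -0.3746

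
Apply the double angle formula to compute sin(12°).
sin(12°) = 2 sin 6° cos 6° = 0.2079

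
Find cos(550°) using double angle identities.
cos(550°) = cos²275° - sin²275° = -0.9848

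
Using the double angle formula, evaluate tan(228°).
tan(228°) = 2 tan 114° / (1 - tan²114°) = 1.111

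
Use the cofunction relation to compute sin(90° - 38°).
sin(90° - 38°) = cos(38°) = 0.788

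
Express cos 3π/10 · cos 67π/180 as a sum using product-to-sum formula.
cos 3π/10 cos 67π/180 = (1/2)[cos(3π/10-67π/180) + cos(3π/10+67π/180)]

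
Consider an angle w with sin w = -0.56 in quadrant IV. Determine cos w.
cos w = √(1 - sin²w) = 0.8285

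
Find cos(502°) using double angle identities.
cos(502°) = cos²251° - sin²251° = -0.788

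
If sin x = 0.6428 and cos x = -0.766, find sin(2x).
sin(2x) = 2 sin x cos x = -0.9848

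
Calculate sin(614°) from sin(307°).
sin(614°) = 2 sin 307° cos 307° = -0.9613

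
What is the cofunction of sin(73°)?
sin(73°) = cos(90° - 73°) = cos(17°)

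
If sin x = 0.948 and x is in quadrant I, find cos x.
cos x = 0.3183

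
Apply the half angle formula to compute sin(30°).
sin(30°) = √((1 - cos 60°)/2) = 1/2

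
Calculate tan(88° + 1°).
tan(88° + 1°) = (tan 88° + tan 1°)/(1 - tan 88° tan 1°) = 57.29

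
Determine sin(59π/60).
sin(59π/60) = 0.05234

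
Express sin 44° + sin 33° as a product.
sin 44° + sin 33° = 2 sin(38.5°) cos(5.5°)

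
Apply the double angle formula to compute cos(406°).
cos(406°) = cos²203° - sin²203° = 0.6947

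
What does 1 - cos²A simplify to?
1 - cos²A = sin²A (using Pythagorean identity)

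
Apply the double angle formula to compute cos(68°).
cos(68°) = cos²34° - sin²34° = 0.3746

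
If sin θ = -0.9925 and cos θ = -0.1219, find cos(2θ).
cos(2θ) = cos²θ - sin²θ = -0.9702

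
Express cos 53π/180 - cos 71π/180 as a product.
cos 53π/180 - cos 71π/180 = -2 sin(31π/90) sin(-π/20)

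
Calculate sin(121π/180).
sin(121π/180) = 0.8572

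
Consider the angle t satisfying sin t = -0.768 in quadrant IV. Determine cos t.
cos t = √(1 - sin²t) = 0.6404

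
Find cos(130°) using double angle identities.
cos(130°) = cos²65° - sin²65° = -0.6428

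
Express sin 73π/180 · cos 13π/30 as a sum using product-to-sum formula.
sin 73π/180 cos 13π/30 = (1/2)[sin(73π/180+13π/30) + sin(73π/180-13π/30)]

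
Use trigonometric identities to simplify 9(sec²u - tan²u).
9(sec²u - tan²u) = 9 (using Pythagorean identity)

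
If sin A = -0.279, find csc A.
csc A = 1/sin A = -3.584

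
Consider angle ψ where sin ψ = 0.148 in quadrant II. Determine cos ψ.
cos ψ = ±√(1 - sin²ψ) = -0.989 (negative in QII)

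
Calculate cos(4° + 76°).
cos(4° + 76°) = cos 4° cos 76° - sin 4° sin 76° = 0.1736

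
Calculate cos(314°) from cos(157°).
cos(314°) = 1 - 2sin²157° = 0.6947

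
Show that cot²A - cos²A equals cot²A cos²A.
LHS = cos²A/sin²A - cos²A = cos²A(1/sin²A - 1) = cos²A · (1 - sin²A)/sin²A = cos²A · cos²A/sin²A = cos²A · cot²A = RHS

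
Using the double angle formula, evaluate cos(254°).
cos(254°) = cos²127° - sin²127° = -0.2756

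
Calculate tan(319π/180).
tan(319π/180) = -0.8693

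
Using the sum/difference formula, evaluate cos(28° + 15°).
cos(28° + 15°) = cos 28° cos 15° - sin 28° sin 15° = 0.7314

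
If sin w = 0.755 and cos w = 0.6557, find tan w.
tan w = sin w / cos w = 1.151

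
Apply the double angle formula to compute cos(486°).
cos(486°) = cos²243° - sin²243° = -0.5878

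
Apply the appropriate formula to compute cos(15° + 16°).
cos(15° + 16°) = cos 15° cos 16° - sin 15° sin 16° = 0.8572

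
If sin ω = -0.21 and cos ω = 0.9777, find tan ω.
tan ω = sin ω / cos ω = -0.2148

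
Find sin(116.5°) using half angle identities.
sin(116.5°) = √((1 - cos 233°)/2) = 0.8949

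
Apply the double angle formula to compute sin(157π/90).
sin(157π/90) = 2 sin 157π/180 cos 157π/180 = -0.7193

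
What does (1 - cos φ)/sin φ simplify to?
(1 - cos φ)/sin φ = tan(φ/2) (using Half angle)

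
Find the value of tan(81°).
tan(81°) = 6.314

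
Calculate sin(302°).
sin(302°) = -0.848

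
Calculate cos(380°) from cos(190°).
cos(380°) = cos²190° - sin²190° = 0.9397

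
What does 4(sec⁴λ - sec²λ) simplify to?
4(sec⁴λ - sec²λ) = 4(tan⁴λ + tan²λ) (using Pythagorean)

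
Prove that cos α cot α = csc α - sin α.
RHS = 1/sin α - sin α = (1 - sin²α)/sin α = cos²α/sin α = cos α · (cos α/sin α) = cos α cot α = LHS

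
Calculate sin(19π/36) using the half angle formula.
sin(19π/36) = √((1 - cos 19π/18)/2) = 0.9962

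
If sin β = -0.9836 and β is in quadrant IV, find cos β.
cos β = 0.1804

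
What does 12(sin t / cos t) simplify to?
12(sin t / cos t) = 12(tan t) (using Quotient identity)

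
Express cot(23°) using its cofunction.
cot(23°) = tan(90° - 23°) = tan(67°)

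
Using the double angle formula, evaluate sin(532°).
sin(532°) = 2 sin 266° cos 266° = 0.1392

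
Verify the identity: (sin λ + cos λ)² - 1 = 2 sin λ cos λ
LHS = sin²λ + 2 sin λ cos λ + cos²λ - 1 = (sin²λ + cos²λ) + 2 sin λ cos λ - 1 = 1 + 2 sin λ cos λ - 1 = 2 sin λ cos λ = RHS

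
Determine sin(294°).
sin(294°) = -0.9135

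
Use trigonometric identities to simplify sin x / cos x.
sin x / cos x = tan x (using Quotient identity)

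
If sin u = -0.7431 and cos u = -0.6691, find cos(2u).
cos(2u) = cos²u - sin²u = -0.1045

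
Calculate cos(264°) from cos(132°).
cos(264°) = cos²132° - sin²132° = -0.1045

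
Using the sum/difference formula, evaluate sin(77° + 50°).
sin(77° + 50°) = sin 77° cos 50° + cos 77° sin 50° = 0.7986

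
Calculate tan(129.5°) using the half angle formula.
tan(129.5°) = sin 259° / (1 + cos 259°) = -1.213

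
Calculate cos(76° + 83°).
cos(76° + 83°) = cos 76° cos 83° - sin 76° sin 83° = -0.9336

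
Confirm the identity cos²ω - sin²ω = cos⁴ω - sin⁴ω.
RHS = (cos²ω - sin²ω)(cos²ω + sin²ω) = (cos²ω - sin²ω) · 1 = cos²ω - sin²ω = LHS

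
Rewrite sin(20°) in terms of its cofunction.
sin(20°) = cos(90° - 20°) = cos(70°)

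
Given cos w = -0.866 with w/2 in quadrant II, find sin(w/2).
sin(w/2) = ±√((1 - cos w)/2); positive since w/2 ∈ QII, so sin(w/2) = 0.9659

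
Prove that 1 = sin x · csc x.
RHS = sin x · (1/sin x) = 1 = LHS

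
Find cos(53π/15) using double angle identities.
cos(53π/15) = cos²53π/30 - sin²53π/30 = 0.1045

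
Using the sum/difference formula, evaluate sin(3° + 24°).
sin(3° + 24°) = sin 3° cos 24° + cos 3° sin 24° = 0.454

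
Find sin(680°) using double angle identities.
sin(680°) = 2 sin 340° cos 340° = -0.6428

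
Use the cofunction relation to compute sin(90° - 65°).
sin(90° - 65°) = cos(65°) = 0.4226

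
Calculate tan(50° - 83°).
tan(50° - 83°) = (tan 50° - tan 83°)/(1 + tan 50° tan 83°) = -0.6494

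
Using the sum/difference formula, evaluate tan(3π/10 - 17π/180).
tan(3π/10 - 17π/180) = (tan 3π/10 - tan 17π/180)/(1 + tan 3π/10 tan 17π/180) = 0.7536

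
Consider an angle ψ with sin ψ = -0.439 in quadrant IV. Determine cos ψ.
cos ψ = √(1 - sin²ψ) = 0.8985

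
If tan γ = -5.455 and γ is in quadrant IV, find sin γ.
sin γ = -0.9836 (using tan²γ + 1 = sec²γ)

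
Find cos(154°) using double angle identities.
cos(154°) = cos²77° - sin²77° = -0.8988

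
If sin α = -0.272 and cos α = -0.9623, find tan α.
tan α = sin α / cos α = 0.2827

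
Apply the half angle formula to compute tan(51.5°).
tan(51.5°) = sin 103° / (1 + cos 103°) = 1.257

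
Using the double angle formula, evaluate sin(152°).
sin(152°) = 2 sin 76° cos 76° = 0.4695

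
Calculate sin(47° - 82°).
sin(47° - 82°) = sin 47° cos 82° - cos 47° sin 82° = -0.5736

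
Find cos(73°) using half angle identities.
cos(73°) = √((1 + cos 146°)/2) = 0.2924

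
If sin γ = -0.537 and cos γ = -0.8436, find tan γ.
tan γ = sin γ / cos γ = 0.6366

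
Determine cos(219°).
cos(219°) = -0.7771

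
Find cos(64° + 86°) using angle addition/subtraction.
cos(64° + 86°) = cos 64° cos 86° - sin 64° sin 86° = -√3/2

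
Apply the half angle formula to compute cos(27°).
cos(27°) = √((1 + cos 54°)/2) = 0.891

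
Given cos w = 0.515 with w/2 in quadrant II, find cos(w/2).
cos(w/2) = ±√((1 + cos w)/2); negative since w/2 ∈ QII, so cos(w/2) = -0.8703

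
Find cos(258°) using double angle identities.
cos(258°) = cos²129° - sin²129° = -0.2079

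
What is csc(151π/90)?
csc(151π/90) = -1.179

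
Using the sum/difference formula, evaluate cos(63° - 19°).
cos(63° - 19°) = cos 63° cos 19° + sin 63° sin 19° = 0.7193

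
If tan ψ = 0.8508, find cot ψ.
cot ψ = 1/tan ψ = 1.175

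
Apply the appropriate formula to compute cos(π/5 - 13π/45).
cos(π/5 - 13π/45) = cos π/5 cos 13π/45 + sin π/5 sin 13π/45 = 0.9613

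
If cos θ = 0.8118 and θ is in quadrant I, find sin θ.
sin θ = 0.5839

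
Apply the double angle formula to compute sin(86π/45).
sin(86π/45) = 2 sin 43π/45 cos 43π/45 = -0.2756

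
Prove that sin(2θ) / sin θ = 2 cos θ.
LHS = 2 sin θ cos θ / sin θ = 2 cos θ = RHS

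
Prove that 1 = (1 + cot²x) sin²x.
RHS = csc²x · sin²x = (1/sin²x) · sin²x = 1 = LHS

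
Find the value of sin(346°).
sin(346°) = -0.2419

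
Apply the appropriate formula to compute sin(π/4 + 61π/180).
sin(π/4 + 61π/180) = sin π/4 cos 61π/180 + cos π/4 sin 61π/180 = 0.9613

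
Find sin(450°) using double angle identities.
sin(450°) = 2 sin 225° cos 225° = 1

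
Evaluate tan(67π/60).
tan(67π/60) = 0.3839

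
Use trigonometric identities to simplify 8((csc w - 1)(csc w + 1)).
8((csc w - 1)(csc w + 1)) = 8(cot²w) (using Diff. of squares)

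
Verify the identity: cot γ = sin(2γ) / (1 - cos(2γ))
RHS = 2 sin γ cos γ / (2sin²γ) = cos γ/sin γ = cot γ = LHS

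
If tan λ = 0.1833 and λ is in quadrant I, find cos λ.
cos λ = 0.9836 (using tan²λ + 1 = sec²λ)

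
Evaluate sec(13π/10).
sec(13π/10) = -1.701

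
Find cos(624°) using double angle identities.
cos(624°) = 2cos²312° - 1 = -0.1045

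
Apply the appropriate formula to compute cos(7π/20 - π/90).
cos(7π/20 - π/90) = cos 7π/20 cos π/90 + sin 7π/20 sin π/90 = 0.4848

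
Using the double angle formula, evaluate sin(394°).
sin(394°) = 2 sin 197° cos 197° = 0.5592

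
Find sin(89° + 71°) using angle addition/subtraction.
sin(89° + 71°) = sin 89° cos 71° + cos 89° sin 71° = 0.342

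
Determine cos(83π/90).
cos(83π/90) = -0.9703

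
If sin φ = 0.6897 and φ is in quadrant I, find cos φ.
cos φ = 0.7241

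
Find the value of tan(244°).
tan(244°) = 2.05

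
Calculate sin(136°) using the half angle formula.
sin(136°) = √((1 - cos 272°)/2) = 0.6947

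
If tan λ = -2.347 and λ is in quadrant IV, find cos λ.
cos λ = 0.392 (using tan²λ + 1 = sec²λ)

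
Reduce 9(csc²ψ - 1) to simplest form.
9(csc²ψ - 1) = 9(cot²ψ) (using Pythagorean identity)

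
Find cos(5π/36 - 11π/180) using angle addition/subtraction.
cos(5π/36 - 11π/180) = cos 5π/36 cos 11π/180 + sin 5π/36 sin 11π/180 = 0.9703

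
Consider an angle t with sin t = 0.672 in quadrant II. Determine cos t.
cos t = ±√(1 - sin²t) = -0.7406 (negative in QII)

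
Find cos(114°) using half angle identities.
cos(114°) = -√((1 + cos 228°)/2) = -0.4067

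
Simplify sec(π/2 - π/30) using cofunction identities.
sec(π/2 - π/30) = csc(π/30)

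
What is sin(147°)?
sin(147°) = 0.5446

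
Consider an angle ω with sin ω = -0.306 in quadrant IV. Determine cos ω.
cos ω = √(1 - sin²ω) = 0.952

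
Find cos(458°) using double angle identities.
cos(458°) = cos²229° - sin²229° = -0.1392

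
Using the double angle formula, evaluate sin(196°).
sin(196°) = 2 sin 98° cos 98° = -0.2756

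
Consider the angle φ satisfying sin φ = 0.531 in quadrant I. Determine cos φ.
cos φ = √(1 - sin²φ) = 0.8474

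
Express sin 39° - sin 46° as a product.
sin 39° - sin 46° = 2 cos(42.5°) sin(-3.5°)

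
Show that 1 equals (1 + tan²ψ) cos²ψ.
RHS = sec²ψ · cos²ψ = (1/cos²ψ) · cos²ψ = 1 = LHS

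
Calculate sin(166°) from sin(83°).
sin(166°) = 2 sin 83° cos 83° = 0.2419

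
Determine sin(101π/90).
sin(101π/90) = -0.3746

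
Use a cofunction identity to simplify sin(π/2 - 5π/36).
sin(π/2 - 5π/36) = cos(5π/36)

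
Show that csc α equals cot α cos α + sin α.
RHS = cos²α/sin α + sin α = (cos²α + sin²α)/sin α = 1/sin α = csc α = LHS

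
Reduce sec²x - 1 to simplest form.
sec²x - 1 = tan²x (using Pythagorean identity)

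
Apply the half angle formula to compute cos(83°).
cos(83°) = √((1 + cos 166°)/2) = 0.1219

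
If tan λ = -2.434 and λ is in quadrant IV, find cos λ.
cos λ = 0.38 (using tan²λ + 1 = sec²λ)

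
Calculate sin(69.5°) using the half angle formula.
sin(69.5°) = √((1 - cos 139°)/2) = 0.9367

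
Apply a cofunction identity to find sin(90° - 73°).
sin(90° - 73°) = cos(73°) = 0.2924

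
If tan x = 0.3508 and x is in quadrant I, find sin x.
sin x = 0.331 (using tan²x + 1 = sec²x)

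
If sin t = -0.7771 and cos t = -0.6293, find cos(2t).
cos(2t) = cos²t - sin²t = -0.2079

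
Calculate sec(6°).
sec(6°) = 1.006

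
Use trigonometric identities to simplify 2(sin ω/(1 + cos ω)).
2(sin ω/(1 + cos ω)) = 2(tan(ω/2)) (using Half angle)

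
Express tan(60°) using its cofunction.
tan(60°) = cot(90° - 60°) = cot(30°)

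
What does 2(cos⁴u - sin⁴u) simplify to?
2(cos⁴u - sin⁴u) = 2(cos(2u)) (using Factoring + double angle)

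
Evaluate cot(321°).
cot(321°) = -1.235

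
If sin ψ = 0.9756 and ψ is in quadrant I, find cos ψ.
cos ψ = 0.2196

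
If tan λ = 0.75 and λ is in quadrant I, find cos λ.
cos λ = 0.8 (using tan²λ + 1 = sec²λ)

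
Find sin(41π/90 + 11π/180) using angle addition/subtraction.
sin(41π/90 + 11π/180) = sin 41π/90 cos 11π/180 + cos 41π/90 sin 11π/180 = 0.9986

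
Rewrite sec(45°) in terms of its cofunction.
sec(45°) = csc(90° - 45°) = csc(45°)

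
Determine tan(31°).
tan(31°) = 0.6009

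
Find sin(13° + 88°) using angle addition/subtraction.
sin(13° + 88°) = sin 13° cos 88° + cos 13° sin 88° = 0.9816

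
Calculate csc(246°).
csc(246°) = -1.095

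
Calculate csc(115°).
csc(115°) = 1.103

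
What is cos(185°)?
cos(185°) = -0.9962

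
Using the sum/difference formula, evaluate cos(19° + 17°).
cos(19° + 17°) = cos 19° cos 17° - sin 19° sin 17° = 0.809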